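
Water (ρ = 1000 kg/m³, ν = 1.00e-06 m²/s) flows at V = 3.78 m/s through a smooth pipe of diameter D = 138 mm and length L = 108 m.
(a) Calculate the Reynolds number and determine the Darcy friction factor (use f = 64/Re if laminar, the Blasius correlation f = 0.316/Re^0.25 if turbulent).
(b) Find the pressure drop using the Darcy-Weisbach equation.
(a) Re = V·D/ν = 3.78·0.138/1.00e-06 = 521640 → turbulent (Re > 4000); f = 0.316/Re^0.25 = 0.316/521640^0.25 = 0.011758 (Blasius is strictly valid for Re ≲ 1e5; used here as the smooth-pipe estimate the problem specifies)
(b) Darcy-Weisbach: ΔP = f·(L/D)·½ρV²/1000 = 0.011758·(108/0.138)·½·1000·3.78²/1000 = 65.74 kPa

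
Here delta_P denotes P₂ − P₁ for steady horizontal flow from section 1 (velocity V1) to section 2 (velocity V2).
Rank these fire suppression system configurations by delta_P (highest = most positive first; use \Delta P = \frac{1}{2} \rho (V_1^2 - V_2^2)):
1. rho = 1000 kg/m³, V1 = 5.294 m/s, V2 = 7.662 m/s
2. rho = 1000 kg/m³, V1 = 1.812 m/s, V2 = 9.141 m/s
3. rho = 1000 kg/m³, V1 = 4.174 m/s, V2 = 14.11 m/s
Case 1: delta_P = -15.34 kPa
Case 2: delta_P = -40.14 kPa
Case 3: delta_P = -90.83 kPa
Ranking (highest first): 1, 2, 3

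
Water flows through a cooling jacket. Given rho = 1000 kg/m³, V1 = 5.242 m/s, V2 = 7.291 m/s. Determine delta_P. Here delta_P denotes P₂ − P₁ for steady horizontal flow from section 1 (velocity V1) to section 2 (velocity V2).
Formula: \Delta P = \frac{1}{2} \rho (V_1^2 - V_2^2)
delta_P = 0.5·1000·(5.242² − 7.291²)/1000 = -12.84 kPa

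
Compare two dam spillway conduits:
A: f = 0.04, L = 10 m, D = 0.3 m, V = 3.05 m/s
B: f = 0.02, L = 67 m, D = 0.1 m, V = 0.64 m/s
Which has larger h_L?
h_L(A) = 0.6322 m, h_L(B) = 0.2797 m. Answer: A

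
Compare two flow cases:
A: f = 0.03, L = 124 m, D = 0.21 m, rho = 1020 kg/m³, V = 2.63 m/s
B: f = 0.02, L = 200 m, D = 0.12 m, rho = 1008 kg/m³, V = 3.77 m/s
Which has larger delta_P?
delta_P(A) = 62.49 kPa, delta_P(B) = 238.8 kPa. Answer: B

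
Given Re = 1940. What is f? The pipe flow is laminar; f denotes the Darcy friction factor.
Formula: f = \frac{64}{Re}
f = 64/1940 = 0.03299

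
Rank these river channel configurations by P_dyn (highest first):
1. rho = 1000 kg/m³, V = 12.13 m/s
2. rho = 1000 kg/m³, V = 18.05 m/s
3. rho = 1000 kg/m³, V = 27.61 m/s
Case 1: P_dyn = 73.57 kPa
Case 2: P_dyn = 162.9 kPa
Case 3: P_dyn = 381.2 kPa
Ranking (highest first): 3, 2, 1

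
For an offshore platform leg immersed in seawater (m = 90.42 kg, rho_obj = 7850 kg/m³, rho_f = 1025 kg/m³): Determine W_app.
Formula: W_{app} = mg\left(1 - \frac{\rho_f}{\rho_{obj}}\right)
W_app = 90.42·9.81·(1 − 1025/7850) = 771.2 N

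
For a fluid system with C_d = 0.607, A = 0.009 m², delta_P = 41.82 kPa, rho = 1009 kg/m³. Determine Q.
Formula: Q = C_d A \sqrt{\frac{2 \Delta P}{\rho}}
Q = 0.607·0.009·√(2·(41.82·1000)/1009)·1000 = 49.74 L/s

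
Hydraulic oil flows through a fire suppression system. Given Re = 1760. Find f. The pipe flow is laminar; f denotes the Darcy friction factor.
Formula: f = \frac{64}{Re}
f = 64/1760 = 0.03636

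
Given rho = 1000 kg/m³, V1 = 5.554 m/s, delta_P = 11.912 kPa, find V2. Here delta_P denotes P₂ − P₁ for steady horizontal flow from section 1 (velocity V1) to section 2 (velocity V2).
Formula: \Delta P = \frac{1}{2} \rho (V_1^2 - V_2^2)
Substituting knowns: 11.912 = 0.5·1000·(5.554² − V2²)/1000
Solving for V2: V2 = √(5.554² − 2·(11.912·1000)/1000) = 2.65 m/s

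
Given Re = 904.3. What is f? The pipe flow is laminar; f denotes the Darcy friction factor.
Formula: f = \frac{64}{Re}
f = 64/904.3 = 0.07077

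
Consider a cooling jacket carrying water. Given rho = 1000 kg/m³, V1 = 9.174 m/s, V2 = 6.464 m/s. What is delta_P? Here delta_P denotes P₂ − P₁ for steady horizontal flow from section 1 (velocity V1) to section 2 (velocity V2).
Formula: \Delta P = \frac{1}{2} \rho (V_1^2 - V_2^2)
delta_P = 0.5·1000·(9.174² − 6.464²)/1000 = 21.19 kPa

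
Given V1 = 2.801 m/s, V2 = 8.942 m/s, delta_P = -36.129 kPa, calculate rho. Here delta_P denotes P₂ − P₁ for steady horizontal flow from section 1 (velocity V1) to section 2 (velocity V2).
Formula: \Delta P = \frac{1}{2} \rho (V_1^2 - V_2^2)
Substituting knowns: -36.129 = 0.5·rho·(2.801² − 8.942²)/1000
Solving for rho: rho = 2·(-36.129·1000)/(2.801² − 8.942²) = 1002 kg/m³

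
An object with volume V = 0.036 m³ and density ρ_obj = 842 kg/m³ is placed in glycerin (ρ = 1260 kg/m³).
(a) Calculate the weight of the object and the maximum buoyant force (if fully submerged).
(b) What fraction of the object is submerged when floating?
(a) W=rho_obj*g*V=842*9.81*0.036=297.4 N; F_B(max)=rho*g*V=1260*9.81*0.036=445.0 N
(b) Floating fraction=rho_obj/rho=842/1260=0.668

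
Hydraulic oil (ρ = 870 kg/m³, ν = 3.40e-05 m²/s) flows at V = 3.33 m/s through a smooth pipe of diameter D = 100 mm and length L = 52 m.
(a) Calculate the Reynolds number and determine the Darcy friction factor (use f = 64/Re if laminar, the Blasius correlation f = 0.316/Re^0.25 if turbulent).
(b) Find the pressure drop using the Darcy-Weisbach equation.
(a) Re = V·D/ν = 3.33·0.1/3.40e-05 = 9794.1 → turbulent (Re > 4000); f = 0.316/Re^0.25 = 0.316/9794.1^0.25 = 0.031765
(b) Darcy-Weisbach: ΔP = f·(L/D)·½ρV²/1000 = 0.031765·(52/0.100)·½·870·3.33²/1000 = 79.68 kPa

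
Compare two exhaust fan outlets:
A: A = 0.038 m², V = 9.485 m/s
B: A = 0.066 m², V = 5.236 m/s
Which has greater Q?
Q(A) = 360.4 L/s, Q(B) = 345.6 L/s. Answer: A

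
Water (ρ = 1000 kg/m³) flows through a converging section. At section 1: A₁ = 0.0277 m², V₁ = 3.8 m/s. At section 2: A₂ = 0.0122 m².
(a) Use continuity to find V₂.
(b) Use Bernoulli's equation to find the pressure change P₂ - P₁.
(a) Continuity: A₁V₁=A₂V₂ -> V₂=A₁V₁/A₂=0.0277*3.8/0.0122=8.63 m/s
(b) Bernoulli: P₂-P₁=0.5*rho*(V₁^2-V₂^2)/1000=0.5*1000*(3.8^2-8.63^2)/1000=-30.02 kPa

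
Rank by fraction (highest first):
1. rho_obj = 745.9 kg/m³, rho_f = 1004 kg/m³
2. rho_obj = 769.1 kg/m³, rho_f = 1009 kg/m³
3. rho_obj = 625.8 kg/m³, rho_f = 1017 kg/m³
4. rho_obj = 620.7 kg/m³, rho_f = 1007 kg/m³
Case 1: fraction = 0.7429
Case 2: fraction = 0.7622
Case 3: fraction = 0.6153
Case 4: fraction = 0.6164
Ranking (highest first): 2, 1, 4, 3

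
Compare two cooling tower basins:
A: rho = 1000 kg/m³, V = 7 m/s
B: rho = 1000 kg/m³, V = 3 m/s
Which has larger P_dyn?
P_dyn(A) = 24.5 kPa, P_dyn(B) = 4.5 kPa. Answer: A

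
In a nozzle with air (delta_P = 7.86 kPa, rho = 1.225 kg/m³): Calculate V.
Formula: V = \sqrt{\frac{2 \Delta P}{\rho}}
V = √(2·(7.86·1000)/1.225) = 113.3 m/s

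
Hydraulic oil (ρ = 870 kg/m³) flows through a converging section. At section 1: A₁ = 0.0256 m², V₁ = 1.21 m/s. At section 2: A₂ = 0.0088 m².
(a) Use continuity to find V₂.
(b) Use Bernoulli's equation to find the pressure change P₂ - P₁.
(a) Continuity: A₁V₁=A₂V₂ -> V₂=A₁V₁/A₂=0.0256*1.21/0.0088=3.52 m/s
(b) Bernoulli: P₂-P₁=0.5*rho*(V₁^2-V₂^2)/1000=0.5*870*(1.21^2-3.52^2)/1000=-4.753 kPa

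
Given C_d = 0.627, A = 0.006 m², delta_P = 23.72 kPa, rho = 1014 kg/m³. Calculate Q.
Formula: Q = C_d A \sqrt{\frac{2 \Delta P}{\rho}}
Q = 0.627·0.006·√(2·(23.72·1000)/1014)·1000 = 25.73 L/s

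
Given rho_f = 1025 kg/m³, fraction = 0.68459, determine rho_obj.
Formula: f_{sub} = \frac{\rho_{obj}}{\rho_f}
Substituting knowns: 0.68459 = rho_obj/1025
Solving for rho_obj: rho_obj = 0.68459·1025 = 701.7 kg/m³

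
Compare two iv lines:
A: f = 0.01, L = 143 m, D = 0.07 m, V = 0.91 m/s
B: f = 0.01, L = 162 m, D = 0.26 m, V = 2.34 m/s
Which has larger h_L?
h_L(A) = 0.8622 m, h_L(B) = 1.739 m. Answer: B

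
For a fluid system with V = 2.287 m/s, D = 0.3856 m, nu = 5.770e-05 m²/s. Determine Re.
Formula: Re = \frac{V D}{\nu}
Re = 2.287·0.3856/5.770e-05 = 15284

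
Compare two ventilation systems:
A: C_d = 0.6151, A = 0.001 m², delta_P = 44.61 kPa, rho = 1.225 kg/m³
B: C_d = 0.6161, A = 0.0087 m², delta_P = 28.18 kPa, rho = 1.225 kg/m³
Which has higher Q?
Q(A) = 166 L/s, Q(B) = 1150 L/s. Answer: B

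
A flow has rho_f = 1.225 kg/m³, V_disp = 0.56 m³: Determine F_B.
Formula: F_B = \rho_f g V_{disp}
F_B = 1.225·9.81·0.56 = 6.73 N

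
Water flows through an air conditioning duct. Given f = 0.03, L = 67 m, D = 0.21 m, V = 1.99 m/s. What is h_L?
Formula: h_L = f \frac{L}{D} \frac{V^2}{2g}
h_L = 0.03·(67/0.21)·1.99²/(2·9.81) = 1.932 m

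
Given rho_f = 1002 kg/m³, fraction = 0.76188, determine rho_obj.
Formula: f_{sub} = \frac{\rho_{obj}}{\rho_f}
Substituting knowns: 0.76188 = rho_obj/1002
Solving for rho_obj: rho_obj = 0.76188·1002 = 763.4 kg/m³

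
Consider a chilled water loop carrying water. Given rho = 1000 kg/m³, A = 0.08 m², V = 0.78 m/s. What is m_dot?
Formula: \dot{m} = \rho A V
m_dot = 1000·0.08·0.78 = 62.4 kg/s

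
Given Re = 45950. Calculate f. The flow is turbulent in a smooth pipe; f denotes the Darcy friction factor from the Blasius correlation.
Formula: f = \frac{0.316}{Re^{0.25}}
f = 0.316/45950^0.25 = 0.02158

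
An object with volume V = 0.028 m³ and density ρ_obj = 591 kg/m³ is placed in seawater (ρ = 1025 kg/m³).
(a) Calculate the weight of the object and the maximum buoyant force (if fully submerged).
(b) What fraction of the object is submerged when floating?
(a) W=rho_obj*g*V=591*9.81*0.028=162.3 N; F_B(max)=rho*g*V=1025*9.81*0.028=281.5 N
(b) Floating fraction=rho_obj/rho=591/1025=0.577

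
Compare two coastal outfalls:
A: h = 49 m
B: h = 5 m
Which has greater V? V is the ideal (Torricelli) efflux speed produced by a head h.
V(A) = 31.01 m/s, V(B) = 9.905 m/s. Answer: A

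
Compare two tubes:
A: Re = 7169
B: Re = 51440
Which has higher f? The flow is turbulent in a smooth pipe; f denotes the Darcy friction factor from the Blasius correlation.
f(A) = 0.03434, f(B) = 0.02098. Answer: A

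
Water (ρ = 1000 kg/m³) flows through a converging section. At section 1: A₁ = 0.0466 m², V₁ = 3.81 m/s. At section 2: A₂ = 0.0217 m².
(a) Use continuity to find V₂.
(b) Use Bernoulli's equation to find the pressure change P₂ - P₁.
(a) Continuity: A₁V₁=A₂V₂ -> V₂=A₁V₁/A₂=0.0466*3.81/0.0217=8.18 m/s
(b) Bernoulli: P₂-P₁=0.5*rho*(V₁^2-V₂^2)/1000=0.5*1000*(3.81^2-8.18^2)/1000=-26.2 kPa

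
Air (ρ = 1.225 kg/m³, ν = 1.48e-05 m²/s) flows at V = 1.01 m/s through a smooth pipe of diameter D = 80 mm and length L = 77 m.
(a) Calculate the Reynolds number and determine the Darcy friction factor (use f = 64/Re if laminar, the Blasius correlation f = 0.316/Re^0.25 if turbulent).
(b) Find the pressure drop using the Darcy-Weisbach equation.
(a) Re = V·D/ν = 1.01·0.08/1.48e-05 = 5459.5 → turbulent (Re > 4000); f = 0.316/Re^0.25 = 0.316/5459.5^0.25 = 0.036762
(b) Darcy-Weisbach: ΔP = f·(L/D)·½ρV²/1000 = 0.036762·(77/0.080)·½·1.225·1.01²/1000 = 0.02211 kPa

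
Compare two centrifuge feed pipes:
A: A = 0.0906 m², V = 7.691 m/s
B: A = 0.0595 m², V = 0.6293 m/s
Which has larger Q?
Q(A) = 696.8 L/s, Q(B) = 37.44 L/s. Answer: A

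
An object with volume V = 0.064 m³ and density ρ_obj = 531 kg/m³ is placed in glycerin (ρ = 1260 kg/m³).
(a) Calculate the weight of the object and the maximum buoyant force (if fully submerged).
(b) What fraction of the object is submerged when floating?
(a) W=rho_obj*g*V=531*9.81*0.064=333.4 N; F_B(max)=rho*g*V=1260*9.81*0.064=791.1 N
(b) Floating fraction=rho_obj/rho=531/1260=0.421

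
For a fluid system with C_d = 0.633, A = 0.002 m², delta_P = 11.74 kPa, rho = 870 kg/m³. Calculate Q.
Formula: Q = C_d A \sqrt{\frac{2 \Delta P}{\rho}}
Q = 0.633·0.002·√(2·(11.74·1000)/870)·1000 = 6.577 L/s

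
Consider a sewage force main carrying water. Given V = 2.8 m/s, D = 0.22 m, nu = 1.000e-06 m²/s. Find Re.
Formula: Re = \frac{V D}{\nu}
Re = 2.8·0.22/1.000e-06 = 616000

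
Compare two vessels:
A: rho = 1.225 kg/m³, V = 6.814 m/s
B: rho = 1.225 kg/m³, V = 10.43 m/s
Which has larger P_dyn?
P_dyn(A) = 0.02844 kPa, P_dyn(B) = 0.06663 kPa. Answer: B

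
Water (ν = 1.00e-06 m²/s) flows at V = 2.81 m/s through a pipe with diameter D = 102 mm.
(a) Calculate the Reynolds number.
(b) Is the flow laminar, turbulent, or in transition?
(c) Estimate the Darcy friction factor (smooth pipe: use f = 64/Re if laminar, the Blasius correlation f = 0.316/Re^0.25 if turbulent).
(a) Re = V·D/ν = 2.81·0.102/1.00e-06 = 286620
(b) Flow regime: turbulent (Re > 4000)
(c) Friction factor: f = 0.316/Re^0.25 = 0.316/286620^0.25 = 0.01366 (Blasius is strictly valid for Re ≲ 1e5; used here as the smooth-pipe estimate the problem specifies)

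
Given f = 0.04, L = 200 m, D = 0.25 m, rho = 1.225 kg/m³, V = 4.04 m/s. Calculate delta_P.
Formula: \Delta P = f \frac{L}{D} \frac{\rho V^2}{2}
delta_P = 0.04·(200/0.25)·0.5·1.225·4.04²/1000 = 0.3199 kPa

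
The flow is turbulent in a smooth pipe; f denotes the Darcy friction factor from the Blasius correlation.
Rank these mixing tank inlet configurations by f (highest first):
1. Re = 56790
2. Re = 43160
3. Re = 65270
Case 1: f = 0.02047
Case 2: f = 0.02192
Case 3: f = 0.01977
Ranking (highest first): 2, 1, 3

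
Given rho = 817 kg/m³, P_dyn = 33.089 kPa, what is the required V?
Formula: P_{dyn} = \frac{1}{2} \rho V^2
Substituting knowns: 33.089 = 0.5·817·V²/1000
Solving for V: V = √(2·(33.089·1000)/817) = 9 m/s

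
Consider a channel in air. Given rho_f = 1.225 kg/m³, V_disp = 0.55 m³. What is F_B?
Formula: F_B = \rho_f g V_{disp}
F_B = 1.225·9.81·0.55 = 6.609 N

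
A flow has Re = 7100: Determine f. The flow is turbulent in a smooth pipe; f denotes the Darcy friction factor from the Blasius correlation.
Formula: f = \frac{0.316}{Re^{0.25}}
f = 0.316/7100^0.25 = 0.03442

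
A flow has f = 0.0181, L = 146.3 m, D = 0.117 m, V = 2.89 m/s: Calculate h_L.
Formula: h_L = f \frac{L}{D} \frac{V^2}{2g}
h_L = 0.0181·(146.3/0.117)·2.89²/(2·9.81) = 9.635 m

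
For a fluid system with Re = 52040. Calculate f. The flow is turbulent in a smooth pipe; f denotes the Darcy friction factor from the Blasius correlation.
Formula: f = \frac{0.316}{Re^{0.25}}
f = 0.316/52040^0.25 = 0.02092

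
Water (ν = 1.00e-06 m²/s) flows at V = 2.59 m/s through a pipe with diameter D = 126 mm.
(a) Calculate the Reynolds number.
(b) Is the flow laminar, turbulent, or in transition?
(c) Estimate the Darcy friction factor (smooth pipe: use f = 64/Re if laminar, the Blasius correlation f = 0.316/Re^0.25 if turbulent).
(a) Re = V·D/ν = 2.59·0.126/1.00e-06 = 326340
(b) Flow regime: turbulent (Re > 4000)
(c) Friction factor: f = 0.316/Re^0.25 = 0.316/326340^0.25 = 0.01322 (Blasius is strictly valid for Re ≲ 1e5; used here as the smooth-pipe estimate the problem specifies)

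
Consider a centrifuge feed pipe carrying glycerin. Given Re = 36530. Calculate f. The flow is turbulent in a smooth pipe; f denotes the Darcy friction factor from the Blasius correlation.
Formula: f = \frac{0.316}{Re^{0.25}}
f = 0.316/36530^0.25 = 0.02286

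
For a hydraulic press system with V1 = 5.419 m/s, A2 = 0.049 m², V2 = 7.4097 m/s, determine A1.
Formula: V_2 = \frac{A_1 V_1}{A_2}
Substituting knowns: 7.4097 = A1·5.419/0.049
Solving for A1: A1 = 7.4097·0.049/5.419 = 0.067 m²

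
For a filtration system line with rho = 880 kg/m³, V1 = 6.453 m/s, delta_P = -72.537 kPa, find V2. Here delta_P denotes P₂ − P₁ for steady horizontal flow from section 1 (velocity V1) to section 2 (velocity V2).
Formula: \Delta P = \frac{1}{2} \rho (V_1^2 - V_2^2)
Substituting knowns: -72.537 = 0.5·880·(6.453² − V2²)/1000
Solving for V2: V2 = √(6.453² − 2·(-72.537·1000)/880) = 14.37 m/s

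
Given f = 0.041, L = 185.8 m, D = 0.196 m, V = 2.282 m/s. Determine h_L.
Formula: h_L = f \frac{L}{D} \frac{V^2}{2g}
h_L = 0.041·(185.8/0.196)·2.282²/(2·9.81) = 10.32 m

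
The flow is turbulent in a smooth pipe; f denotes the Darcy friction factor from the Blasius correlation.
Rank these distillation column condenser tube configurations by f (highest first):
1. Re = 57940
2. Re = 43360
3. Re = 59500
Case 1: f = 0.02037
Case 2: f = 0.0219
Case 3: f = 0.02023
Ranking (highest first): 2, 1, 3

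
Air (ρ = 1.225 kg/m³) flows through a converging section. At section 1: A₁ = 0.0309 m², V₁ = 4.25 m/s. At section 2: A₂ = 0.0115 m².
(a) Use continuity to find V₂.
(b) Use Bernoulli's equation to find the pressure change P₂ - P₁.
(a) Continuity: A₁V₁=A₂V₂ -> V₂=A₁V₁/A₂=0.0309*4.25/0.0115=11.42 m/s
(b) Bernoulli: P₂-P₁=0.5*rho*(V₁^2-V₂^2)/1000=0.5*1.225*(4.25^2-11.42^2)/1000=-0.06882 kPa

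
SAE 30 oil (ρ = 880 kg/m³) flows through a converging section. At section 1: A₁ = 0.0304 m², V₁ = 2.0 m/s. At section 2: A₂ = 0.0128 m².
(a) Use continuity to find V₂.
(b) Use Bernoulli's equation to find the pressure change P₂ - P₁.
(a) Continuity: A₁V₁=A₂V₂ -> V₂=A₁V₁/A₂=0.0304*2.0/0.0128=4.75 m/s
(b) Bernoulli: P₂-P₁=0.5*rho*(V₁^2-V₂^2)/1000=0.5*880*(2.0^2-4.75^2)/1000=-8.168 kPa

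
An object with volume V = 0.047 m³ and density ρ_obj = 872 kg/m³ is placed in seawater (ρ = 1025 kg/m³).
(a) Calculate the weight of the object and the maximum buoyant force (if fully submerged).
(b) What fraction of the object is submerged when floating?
(a) W=rho_obj*g*V=872*9.81*0.047=402.1 N; F_B(max)=rho*g*V=1025*9.81*0.047=472.6 N
(b) Floating fraction=rho_obj/rho=872/1025=0.851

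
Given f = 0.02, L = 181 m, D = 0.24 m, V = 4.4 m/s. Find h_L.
Formula: h_L = f \frac{L}{D} \frac{V^2}{2g}
h_L = 0.02·(181/0.24)·4.4²/(2·9.81) = 14.88 m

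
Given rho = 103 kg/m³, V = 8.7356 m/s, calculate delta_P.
Formula: V = \sqrt{\frac{2 \Delta P}{\rho}}
Substituting knowns: 8.7356 = √(2·(delta_P·1000)/103)
Solving for delta_P: delta_P = 8.7356²·103/2/1000 = 3.93 kPa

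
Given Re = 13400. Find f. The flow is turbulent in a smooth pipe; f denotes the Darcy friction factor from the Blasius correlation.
Formula: f = \frac{0.316}{Re^{0.25}}
f = 0.316/13400^0.25 = 0.02937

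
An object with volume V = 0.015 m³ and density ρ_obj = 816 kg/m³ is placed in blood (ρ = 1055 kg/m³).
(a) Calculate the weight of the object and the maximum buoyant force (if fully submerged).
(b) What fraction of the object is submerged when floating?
(a) W=rho_obj*g*V=816*9.81*0.015=120.1 N; F_B(max)=rho*g*V=1055*9.81*0.015=155.2 N
(b) Floating fraction=rho_obj/rho=816/1055=0.773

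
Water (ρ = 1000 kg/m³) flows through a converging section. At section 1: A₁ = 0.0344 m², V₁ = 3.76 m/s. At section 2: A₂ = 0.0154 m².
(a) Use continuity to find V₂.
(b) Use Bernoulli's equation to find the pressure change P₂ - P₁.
(a) Continuity: A₁V₁=A₂V₂ -> V₂=A₁V₁/A₂=0.0344*3.76/0.0154=8.40 m/s
(b) Bernoulli: P₂-P₁=0.5*rho*(V₁^2-V₂^2)/1000=0.5*1000*(3.76^2-8.40^2)/1000=-28.21 kPa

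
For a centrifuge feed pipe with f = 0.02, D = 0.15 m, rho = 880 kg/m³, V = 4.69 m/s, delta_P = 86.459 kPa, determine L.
Formula: \Delta P = f \frac{L}{D} \frac{\rho V^2}{2}
Substituting knowns: 86.459 = 0.02·(L/0.15)·0.5·880·4.69²/1000
Solving for L: L = (86.459·1000)·0.15/(0.02·0.5·880·4.69²) = 67 m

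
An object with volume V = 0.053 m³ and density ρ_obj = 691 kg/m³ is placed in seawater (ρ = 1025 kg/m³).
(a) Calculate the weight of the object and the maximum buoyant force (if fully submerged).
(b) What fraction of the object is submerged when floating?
(a) W=rho_obj*g*V=691*9.81*0.053=359.3 N; F_B(max)=rho*g*V=1025*9.81*0.053=532.9 N
(b) Floating fraction=rho_obj/rho=691/1025=0.674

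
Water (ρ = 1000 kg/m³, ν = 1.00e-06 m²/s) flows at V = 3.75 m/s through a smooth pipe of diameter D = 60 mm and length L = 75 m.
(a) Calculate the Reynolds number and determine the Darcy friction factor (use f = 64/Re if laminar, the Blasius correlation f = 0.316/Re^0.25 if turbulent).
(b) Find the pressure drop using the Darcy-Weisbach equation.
(a) Re = V·D/ν = 3.75·0.06/1.00e-06 = 225000 → turbulent (Re > 4000); f = 0.316/Re^0.25 = 0.316/225000^0.25 = 0.014509 (Blasius is strictly valid for Re ≲ 1e5; used here as the smooth-pipe estimate the problem specifies)
(b) Darcy-Weisbach: ΔP = f·(L/D)·½ρV²/1000 = 0.014509·(75/0.060)·½·1000·3.75²/1000 = 127.5 kPa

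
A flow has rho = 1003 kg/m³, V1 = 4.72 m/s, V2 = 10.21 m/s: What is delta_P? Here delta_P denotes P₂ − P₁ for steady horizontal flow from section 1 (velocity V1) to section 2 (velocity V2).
Formula: \Delta P = \frac{1}{2} \rho (V_1^2 - V_2^2)
delta_P = 0.5·1003·(4.72² − 10.21²)/1000 = -41.11 kPa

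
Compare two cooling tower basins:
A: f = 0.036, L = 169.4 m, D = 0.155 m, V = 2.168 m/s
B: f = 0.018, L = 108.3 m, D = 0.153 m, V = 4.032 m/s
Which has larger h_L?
h_L(A) = 9.425 m, h_L(B) = 10.56 m. Answer: B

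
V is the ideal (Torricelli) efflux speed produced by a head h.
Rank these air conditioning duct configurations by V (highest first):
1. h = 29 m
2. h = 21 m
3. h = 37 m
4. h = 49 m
Case 1: V = 23.85 m/s
Case 2: V = 20.3 m/s
Case 3: V = 26.94 m/s
Case 4: V = 31.01 m/s
Ranking (highest first): 4, 3, 1, 2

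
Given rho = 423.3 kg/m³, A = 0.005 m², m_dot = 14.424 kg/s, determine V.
Formula: \dot{m} = \rho A V
Substituting knowns: 14.424 = 423.3·0.005·V
Solving for V: V = 14.424/(423.3·0.005) = 6.815 m/s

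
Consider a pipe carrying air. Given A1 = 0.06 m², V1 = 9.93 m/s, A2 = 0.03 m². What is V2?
Formula: V_2 = \frac{A_1 V_1}{A_2}
V2 = 0.06·9.93/0.03 = 19.86 m/s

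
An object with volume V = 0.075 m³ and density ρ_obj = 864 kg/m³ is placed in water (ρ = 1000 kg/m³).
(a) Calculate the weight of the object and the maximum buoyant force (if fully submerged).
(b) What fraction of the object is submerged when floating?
(a) W=rho_obj*g*V=864*9.81*0.075=635.7 N; F_B(max)=rho*g*V=1000*9.81*0.075=735.8 N
(b) Floating fraction=rho_obj/rho=864/1000=0.864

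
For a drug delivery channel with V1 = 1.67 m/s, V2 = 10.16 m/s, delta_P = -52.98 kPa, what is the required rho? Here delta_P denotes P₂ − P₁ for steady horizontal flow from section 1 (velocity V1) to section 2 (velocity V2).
Formula: \Delta P = \frac{1}{2} \rho (V_1^2 - V_2^2)
Substituting knowns: -52.98 = 0.5·rho·(1.67² − 10.16²)/1000
Solving for rho: rho = 2·(-52.98·1000)/(1.67² − 10.16²) = 1055 kg/m³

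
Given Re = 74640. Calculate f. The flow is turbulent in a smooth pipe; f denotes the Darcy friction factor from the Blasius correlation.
Formula: f = \frac{0.316}{Re^{0.25}}
f = 0.316/74640^0.25 = 0.01912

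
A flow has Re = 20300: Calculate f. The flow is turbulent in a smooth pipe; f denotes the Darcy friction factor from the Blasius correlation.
Formula: f = \frac{0.316}{Re^{0.25}}
f = 0.316/20300^0.25 = 0.02647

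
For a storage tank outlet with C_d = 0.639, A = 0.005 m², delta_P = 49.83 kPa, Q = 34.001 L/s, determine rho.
Formula: Q = C_d A \sqrt{\frac{2 \Delta P}{\rho}}
Substituting knowns: 34.001 = 0.639·0.005·√(2·(49.83·1000)/rho)·1000
Solving for rho: rho = 2·(49.83·1000)/((34.001/1000)/(0.639·0.005))² = 880 kg/m³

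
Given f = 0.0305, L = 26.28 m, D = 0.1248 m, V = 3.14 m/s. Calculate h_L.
Formula: h_L = f \frac{L}{D} \frac{V^2}{2g}
h_L = 0.0305·(26.28/0.1248)·3.14²/(2·9.81) = 3.228 m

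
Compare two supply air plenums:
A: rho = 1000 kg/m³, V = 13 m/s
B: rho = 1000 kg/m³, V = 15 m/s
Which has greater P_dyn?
P_dyn(A) = 84.5 kPa, P_dyn(B) = 112.5 kPa. Answer: B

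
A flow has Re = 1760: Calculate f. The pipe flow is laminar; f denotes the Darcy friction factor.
Formula: f = \frac{64}{Re}
f = 64/1760 = 0.03636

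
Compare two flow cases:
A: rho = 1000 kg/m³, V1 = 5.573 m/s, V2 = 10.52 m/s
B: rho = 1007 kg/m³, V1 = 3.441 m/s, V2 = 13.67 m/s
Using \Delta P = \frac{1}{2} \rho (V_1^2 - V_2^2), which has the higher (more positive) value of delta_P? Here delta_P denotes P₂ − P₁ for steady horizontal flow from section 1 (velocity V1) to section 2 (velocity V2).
delta_P(A) = -39.81 kPa, delta_P(B) = -88.13 kPa. Answer: A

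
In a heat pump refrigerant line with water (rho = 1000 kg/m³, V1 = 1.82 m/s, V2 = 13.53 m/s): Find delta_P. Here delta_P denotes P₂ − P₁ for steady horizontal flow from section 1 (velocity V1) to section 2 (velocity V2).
Formula: \Delta P = \frac{1}{2} \rho (V_1^2 - V_2^2)
delta_P = 0.5·1000·(1.82² − 13.53²)/1000 = -89.87 kPa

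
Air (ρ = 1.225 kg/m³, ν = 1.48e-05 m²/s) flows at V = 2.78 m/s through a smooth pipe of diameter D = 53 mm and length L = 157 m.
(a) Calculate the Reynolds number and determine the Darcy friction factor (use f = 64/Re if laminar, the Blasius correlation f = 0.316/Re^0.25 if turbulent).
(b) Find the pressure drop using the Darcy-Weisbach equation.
(a) Re = V·D/ν = 2.78·0.053/1.48e-05 = 9955.4 → turbulent (Re > 4000); f = 0.316/Re^0.25 = 0.316/9955.4^0.25 = 0.031635
(b) Darcy-Weisbach: ΔP = f·(L/D)·½ρV²/1000 = 0.031635·(157/0.053)·½·1.225·2.78²/1000 = 0.4436 kPa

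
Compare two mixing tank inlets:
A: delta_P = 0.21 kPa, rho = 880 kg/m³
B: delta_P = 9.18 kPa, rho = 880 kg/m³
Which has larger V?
V(A) = 0.6908 m/s, V(B) = 4.568 m/s. Answer: B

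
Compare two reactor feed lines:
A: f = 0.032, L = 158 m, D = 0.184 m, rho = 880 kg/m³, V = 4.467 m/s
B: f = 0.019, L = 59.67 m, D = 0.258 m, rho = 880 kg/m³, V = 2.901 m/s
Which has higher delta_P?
delta_P(A) = 241.3 kPa, delta_P(B) = 16.27 kPa. Answer: A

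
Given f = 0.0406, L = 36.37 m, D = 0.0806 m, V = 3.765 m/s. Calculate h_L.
Formula: h_L = f \frac{L}{D} \frac{V^2}{2g}
h_L = 0.0406·(36.37/0.0806)·3.765²/(2·9.81) = 13.24 m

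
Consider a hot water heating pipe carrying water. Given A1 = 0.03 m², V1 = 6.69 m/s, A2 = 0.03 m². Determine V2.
Formula: V_2 = \frac{A_1 V_1}{A_2}
V2 = 0.03·6.69/0.03 = 6.69 m/s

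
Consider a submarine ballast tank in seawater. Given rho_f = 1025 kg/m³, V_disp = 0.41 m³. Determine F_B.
Formula: F_B = \rho_f g V_{disp}
F_B = 1025·9.81·0.41 = 4123 N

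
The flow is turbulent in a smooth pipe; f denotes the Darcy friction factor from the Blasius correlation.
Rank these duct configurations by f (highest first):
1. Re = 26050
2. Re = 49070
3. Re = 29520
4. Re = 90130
Case 1: f = 0.02487
Case 2: f = 0.02123
Case 3: f = 0.02411
Case 4: f = 0.01824
Ranking (highest first): 1, 3, 2, 4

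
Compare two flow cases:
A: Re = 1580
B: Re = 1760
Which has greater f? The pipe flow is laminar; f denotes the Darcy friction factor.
f(A) = 0.04051, f(B) = 0.03636. Answer: A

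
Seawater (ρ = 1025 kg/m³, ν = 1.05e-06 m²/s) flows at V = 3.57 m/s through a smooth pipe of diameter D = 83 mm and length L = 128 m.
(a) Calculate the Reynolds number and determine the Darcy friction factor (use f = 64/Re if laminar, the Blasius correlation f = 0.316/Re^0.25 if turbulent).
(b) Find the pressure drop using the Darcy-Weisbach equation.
(a) Re = V·D/ν = 3.57·0.083/1.05e-06 = 282200 → turbulent (Re > 4000); f = 0.316/Re^0.25 = 0.316/282200^0.25 = 0.01371 (Blasius is strictly valid for Re ≲ 1e5; used here as the smooth-pipe estimate the problem specifies)
(b) Darcy-Weisbach: ΔP = f·(L/D)·½ρV²/1000 = 0.01371·(128/0.083)·½·1025·3.57²/1000 = 138.1 kPa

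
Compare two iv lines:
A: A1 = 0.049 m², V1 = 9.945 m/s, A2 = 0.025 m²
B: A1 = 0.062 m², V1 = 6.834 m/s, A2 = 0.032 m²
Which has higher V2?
V2(A) = 19.49 m/s, V2(B) = 13.24 m/s. Answer: A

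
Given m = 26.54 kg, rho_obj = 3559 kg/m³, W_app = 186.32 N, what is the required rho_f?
Formula: W_{app} = mg\left(1 - \frac{\rho_f}{\rho_{obj}}\right)
Substituting knowns: 186.32 = 26.54·9.81·(1 − rho_f/3559)
Solving for rho_f: rho_f = 3559·(1 − 186.32/(26.54·9.81)) = 1012 kg/m³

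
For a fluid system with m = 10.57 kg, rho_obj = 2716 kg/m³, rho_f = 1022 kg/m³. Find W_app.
Formula: W_{app} = mg\left(1 - \frac{\rho_f}{\rho_{obj}}\right)
W_app = 10.57·9.81·(1 − 1022/2716) = 64.67 N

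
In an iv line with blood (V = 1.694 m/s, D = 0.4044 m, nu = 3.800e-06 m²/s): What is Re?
Formula: Re = \frac{V D}{\nu}
Re = 1.694·0.4044/3.800e-06 = 180277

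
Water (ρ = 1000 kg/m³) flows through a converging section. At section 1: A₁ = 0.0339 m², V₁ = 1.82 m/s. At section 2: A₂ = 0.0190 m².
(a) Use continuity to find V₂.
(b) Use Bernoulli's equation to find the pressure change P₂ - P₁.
(a) Continuity: A₁V₁=A₂V₂ -> V₂=A₁V₁/A₂=0.0339*1.82/0.0190=3.25 m/s
(b) Bernoulli: P₂-P₁=0.5*rho*(V₁^2-V₂^2)/1000=0.5*1000*(1.82^2-3.25^2)/1000=-3.625 kPa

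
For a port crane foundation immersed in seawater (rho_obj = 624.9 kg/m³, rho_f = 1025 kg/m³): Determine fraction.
Formula: f_{sub} = \frac{\rho_{obj}}{\rho_f}
fraction = 624.9/1025 = 0.6097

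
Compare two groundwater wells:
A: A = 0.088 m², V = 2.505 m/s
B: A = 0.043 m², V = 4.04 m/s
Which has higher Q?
Q(A) = 220.4 L/s, Q(B) = 173.7 L/s. Answer: A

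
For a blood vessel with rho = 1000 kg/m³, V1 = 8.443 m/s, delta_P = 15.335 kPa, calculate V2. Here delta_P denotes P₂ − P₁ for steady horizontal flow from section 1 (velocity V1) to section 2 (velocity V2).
Formula: \Delta P = \frac{1}{2} \rho (V_1^2 - V_2^2)
Substituting knowns: 15.335 = 0.5·1000·(8.443² − V2²)/1000
Solving for V2: V2 = √(8.443² − 2·(15.335·1000)/1000) = 6.373 m/s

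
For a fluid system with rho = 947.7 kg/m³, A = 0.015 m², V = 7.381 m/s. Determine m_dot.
Formula: \dot{m} = \rho A V
m_dot = 947.7·0.015·7.381 = 104.9 kg/s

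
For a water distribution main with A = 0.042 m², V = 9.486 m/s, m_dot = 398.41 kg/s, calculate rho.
Formula: \dot{m} = \rho A V
Substituting knowns: 398.41 = rho·0.042·9.486
Solving for rho: rho = 398.41/(0.042·9.486) = 1000 kg/m³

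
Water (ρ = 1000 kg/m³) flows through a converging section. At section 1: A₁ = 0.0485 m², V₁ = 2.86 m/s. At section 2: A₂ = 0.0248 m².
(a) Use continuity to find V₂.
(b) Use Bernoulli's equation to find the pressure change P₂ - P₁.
(a) Continuity: A₁V₁=A₂V₂ -> V₂=A₁V₁/A₂=0.0485*2.86/0.0248=5.59 m/s
(b) Bernoulli: P₂-P₁=0.5*rho*(V₁^2-V₂^2)/1000=0.5*1000*(2.86^2-5.59^2)/1000=-11.53 kPa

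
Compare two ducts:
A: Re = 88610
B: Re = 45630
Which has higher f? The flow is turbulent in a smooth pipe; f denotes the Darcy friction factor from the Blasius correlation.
f(A) = 0.01832, f(B) = 0.02162. Answer: B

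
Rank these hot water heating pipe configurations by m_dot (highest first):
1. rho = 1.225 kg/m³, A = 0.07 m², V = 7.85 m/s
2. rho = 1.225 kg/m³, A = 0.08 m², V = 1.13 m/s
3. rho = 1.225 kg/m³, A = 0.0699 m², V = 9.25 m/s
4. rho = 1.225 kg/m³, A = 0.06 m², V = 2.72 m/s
Case 1: m_dot = 0.6731 kg/s
Case 2: m_dot = 0.1107 kg/s
Case 3: m_dot = 0.7921 kg/s
Case 4: m_dot = 0.1999 kg/s
Ranking (highest first): 3, 1, 4, 2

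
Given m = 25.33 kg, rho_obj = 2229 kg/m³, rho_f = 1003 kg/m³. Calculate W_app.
Formula: W_{app} = mg\left(1 - \frac{\rho_f}{\rho_{obj}}\right)
W_app = 25.33·9.81·(1 − 1003/2229) = 136.7 N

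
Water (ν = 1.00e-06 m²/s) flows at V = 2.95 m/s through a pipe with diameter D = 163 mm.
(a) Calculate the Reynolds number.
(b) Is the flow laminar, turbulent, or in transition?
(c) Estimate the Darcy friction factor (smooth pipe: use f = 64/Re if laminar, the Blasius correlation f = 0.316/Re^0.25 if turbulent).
(a) Re = V·D/ν = 2.95·0.163/1.00e-06 = 480850
(b) Flow regime: turbulent (Re > 4000)
(c) Friction factor: f = 0.316/Re^0.25 = 0.316/480850^0.25 = 0.012 (Blasius is strictly valid for Re ≲ 1e5; used here as the smooth-pipe estimate the problem specifies)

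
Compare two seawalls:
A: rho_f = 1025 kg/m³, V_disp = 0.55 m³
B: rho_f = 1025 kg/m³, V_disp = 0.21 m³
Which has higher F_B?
F_B(A) = 5530 N, F_B(B) = 2112 N. Answer: A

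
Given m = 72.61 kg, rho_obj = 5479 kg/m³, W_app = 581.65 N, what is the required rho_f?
Formula: W_{app} = mg\left(1 - \frac{\rho_f}{\rho_{obj}}\right)
Substituting knowns: 581.65 = 72.61·9.81·(1 − rho_f/5479)
Solving for rho_f: rho_f = 5479·(1 − 581.65/(72.61·9.81)) = 1005 kg/m³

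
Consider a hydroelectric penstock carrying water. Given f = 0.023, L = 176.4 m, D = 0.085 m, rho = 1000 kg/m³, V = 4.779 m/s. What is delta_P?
Formula: \Delta P = f \frac{L}{D} \frac{\rho V^2}{2}
delta_P = 0.023·(176.4/0.085)·0.5·1000·4.779²/1000 = 545.1 kPa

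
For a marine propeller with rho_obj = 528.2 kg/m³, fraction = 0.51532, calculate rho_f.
Formula: f_{sub} = \frac{\rho_{obj}}{\rho_f}
Substituting knowns: 0.51532 = 528.2/rho_f
Solving for rho_f: rho_f = 528.2/0.51532 = 1025 kg/m³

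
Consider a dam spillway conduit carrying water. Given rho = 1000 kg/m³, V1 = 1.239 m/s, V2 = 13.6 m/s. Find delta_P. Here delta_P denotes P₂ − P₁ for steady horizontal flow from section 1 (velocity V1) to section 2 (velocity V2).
Formula: \Delta P = \frac{1}{2} \rho (V_1^2 - V_2^2)
delta_P = 0.5·1000·(1.239² − 13.6²)/1000 = -91.71 kPa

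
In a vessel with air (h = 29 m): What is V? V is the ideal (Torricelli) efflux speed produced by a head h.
Formula: V = \sqrt{2 g h}
V = √(2·9.81·29) = 23.85 m/s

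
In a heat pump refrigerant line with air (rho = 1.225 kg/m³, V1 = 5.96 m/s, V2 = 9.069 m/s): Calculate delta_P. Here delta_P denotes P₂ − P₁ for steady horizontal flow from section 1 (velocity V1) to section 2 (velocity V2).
Formula: \Delta P = \frac{1}{2} \rho (V_1^2 - V_2^2)
delta_P = 0.5·1.225·(5.96² − 9.069²)/1000 = -0.02862 kPa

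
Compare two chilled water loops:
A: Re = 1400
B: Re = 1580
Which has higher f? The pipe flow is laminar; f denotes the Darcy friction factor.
f(A) = 0.04571, f(B) = 0.04051. Answer: A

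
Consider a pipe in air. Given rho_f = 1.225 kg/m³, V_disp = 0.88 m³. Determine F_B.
Formula: F_B = \rho_f g V_{disp}
F_B = 1.225·9.81·0.88 = 10.58 N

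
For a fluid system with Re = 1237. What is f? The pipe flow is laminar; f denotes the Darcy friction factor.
Formula: f = \frac{64}{Re}
f = 64/1237 = 0.05174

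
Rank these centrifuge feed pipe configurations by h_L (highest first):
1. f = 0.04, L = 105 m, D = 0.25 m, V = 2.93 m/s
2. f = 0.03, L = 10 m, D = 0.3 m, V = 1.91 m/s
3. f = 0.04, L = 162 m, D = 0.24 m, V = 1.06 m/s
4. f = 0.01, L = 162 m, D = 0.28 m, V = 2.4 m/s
Case 1: h_L = 7.351 m
Case 2: h_L = 0.1859 m
Case 3: h_L = 1.546 m
Case 4: h_L = 1.699 m
Ranking (highest first): 1, 4, 3, 2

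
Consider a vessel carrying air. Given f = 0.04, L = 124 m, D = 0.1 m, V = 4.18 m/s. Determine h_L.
Formula: h_L = f \frac{L}{D} \frac{V^2}{2g}
h_L = 0.04·(124/0.1)·4.18²/(2·9.81) = 44.17 m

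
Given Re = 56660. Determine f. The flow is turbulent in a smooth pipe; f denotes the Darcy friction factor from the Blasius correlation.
Formula: f = \frac{0.316}{Re^{0.25}}
f = 0.316/56660^0.25 = 0.02048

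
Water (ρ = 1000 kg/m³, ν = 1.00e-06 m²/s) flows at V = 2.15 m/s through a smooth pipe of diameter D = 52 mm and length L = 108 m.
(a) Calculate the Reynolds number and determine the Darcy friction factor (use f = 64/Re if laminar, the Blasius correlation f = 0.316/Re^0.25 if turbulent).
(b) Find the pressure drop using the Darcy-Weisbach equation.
(a) Re = V·D/ν = 2.15·0.052/1.00e-06 = 111800 → turbulent (Re > 4000); f = 0.316/Re^0.25 = 0.316/111800^0.25 = 0.017281 (Blasius is strictly valid for Re ≲ 1e5; used here as the smooth-pipe estimate the problem specifies)
(b) Darcy-Weisbach: ΔP = f·(L/D)·½ρV²/1000 = 0.017281·(108/0.052)·½·1000·2.15²/1000 = 82.95 kPa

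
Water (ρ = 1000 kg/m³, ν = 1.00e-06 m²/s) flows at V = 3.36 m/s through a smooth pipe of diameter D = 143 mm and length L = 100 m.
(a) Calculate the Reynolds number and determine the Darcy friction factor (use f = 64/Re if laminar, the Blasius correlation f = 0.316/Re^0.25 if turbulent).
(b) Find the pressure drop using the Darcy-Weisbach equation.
(a) Re = V·D/ν = 3.36·0.143/1.00e-06 = 480480 → turbulent (Re > 4000); f = 0.316/Re^0.25 = 0.316/480480^0.25 = 0.012002 (Blasius is strictly valid for Re ≲ 1e5; used here as the smooth-pipe estimate the problem specifies)
(b) Darcy-Weisbach: ΔP = f·(L/D)·½ρV²/1000 = 0.012002·(100/0.143)·½·1000·3.36²/1000 = 47.38 kPa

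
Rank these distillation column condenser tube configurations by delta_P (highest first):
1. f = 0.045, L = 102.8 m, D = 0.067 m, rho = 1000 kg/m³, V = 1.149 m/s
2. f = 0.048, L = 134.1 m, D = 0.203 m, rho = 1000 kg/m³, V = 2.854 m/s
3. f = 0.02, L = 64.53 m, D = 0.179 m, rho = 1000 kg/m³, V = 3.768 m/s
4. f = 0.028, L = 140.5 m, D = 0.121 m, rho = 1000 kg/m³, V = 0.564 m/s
Case 1: delta_P = 45.58 kPa
Case 2: delta_P = 129.1 kPa
Case 3: delta_P = 51.18 kPa
Case 4: delta_P = 5.171 kPa
Ranking (highest first): 2, 3, 1, 4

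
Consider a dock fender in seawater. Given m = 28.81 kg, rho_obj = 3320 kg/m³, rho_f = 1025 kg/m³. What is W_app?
Formula: W_{app} = mg\left(1 - \frac{\rho_f}{\rho_{obj}}\right)
W_app = 28.81·9.81·(1 − 1025/3320) = 195.4 N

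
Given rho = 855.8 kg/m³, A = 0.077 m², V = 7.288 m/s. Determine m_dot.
Formula: \dot{m} = \rho A V
m_dot = 855.8·0.077·7.288 = 480.3 kg/s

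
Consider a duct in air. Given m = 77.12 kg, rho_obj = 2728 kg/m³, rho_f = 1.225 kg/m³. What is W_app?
Formula: W_{app} = mg\left(1 - \frac{\rho_f}{\rho_{obj}}\right)
W_app = 77.12·9.81·(1 − 1.225/2728) = 756.2 N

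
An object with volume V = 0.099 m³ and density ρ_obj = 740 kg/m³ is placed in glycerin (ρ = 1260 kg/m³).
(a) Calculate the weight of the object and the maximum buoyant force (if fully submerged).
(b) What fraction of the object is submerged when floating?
(a) W=rho_obj*g*V=740*9.81*0.099=718.7 N; F_B(max)=rho*g*V=1260*9.81*0.099=1223.7 N
(b) Floating fraction=rho_obj/rho=740/1260=0.587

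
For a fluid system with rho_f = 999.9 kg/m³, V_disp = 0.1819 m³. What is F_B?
Formula: F_B = \rho_f g V_{disp}
F_B = 999.9·9.81·0.1819 = 1784 N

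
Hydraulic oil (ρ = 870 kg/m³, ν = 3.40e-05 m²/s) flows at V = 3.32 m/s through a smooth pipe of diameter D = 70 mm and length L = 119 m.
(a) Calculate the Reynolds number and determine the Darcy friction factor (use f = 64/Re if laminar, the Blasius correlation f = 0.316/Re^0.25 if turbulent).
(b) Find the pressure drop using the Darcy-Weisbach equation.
(a) Re = V·D/ν = 3.32·0.07/3.40e-05 = 6835.3 → turbulent (Re > 4000); f = 0.316/Re^0.25 = 0.316/6835.3^0.25 = 0.034753
(b) Darcy-Weisbach: ΔP = f·(L/D)·½ρV²/1000 = 0.034753·(119/0.070)·½·870·3.32²/1000 = 283.3 kPa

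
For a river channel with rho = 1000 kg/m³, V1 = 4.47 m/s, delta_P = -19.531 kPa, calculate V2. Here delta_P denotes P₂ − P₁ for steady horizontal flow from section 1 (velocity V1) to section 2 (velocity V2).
Formula: \Delta P = \frac{1}{2} \rho (V_1^2 - V_2^2)
Substituting knowns: -19.531 = 0.5·1000·(4.47² − V2²)/1000
Solving for V2: V2 = √(4.47² − 2·(-19.531·1000)/1000) = 7.684 m/s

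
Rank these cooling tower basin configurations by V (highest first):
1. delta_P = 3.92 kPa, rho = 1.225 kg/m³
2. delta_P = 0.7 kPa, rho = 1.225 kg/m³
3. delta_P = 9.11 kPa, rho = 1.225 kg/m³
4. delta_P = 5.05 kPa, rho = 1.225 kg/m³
Case 1: V = 80 m/s
Case 2: V = 33.81 m/s
Case 3: V = 122 m/s
Case 4: V = 90.8 m/s
Ranking (highest first): 3, 4, 1, 2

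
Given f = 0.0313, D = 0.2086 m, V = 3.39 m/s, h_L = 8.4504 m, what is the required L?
Formula: h_L = f \frac{L}{D} \frac{V^2}{2g}
Substituting knowns: 8.4504 = 0.0313·(L/0.2086)·3.39²/(2·9.81)
Solving for L: L = 8.4504·2·9.81·0.2086/(0.0313·3.39²) = 96.15 m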